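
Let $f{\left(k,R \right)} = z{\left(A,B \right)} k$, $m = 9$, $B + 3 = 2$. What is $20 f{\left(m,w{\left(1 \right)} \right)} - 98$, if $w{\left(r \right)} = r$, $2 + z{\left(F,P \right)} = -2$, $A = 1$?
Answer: $-818$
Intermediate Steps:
$B = -1$ ($B = -3 + 2 = -1$)
$z{\left(F,P \right)} = -4$ ($z{\left(F,P \right)} = -2 - 2 = -4$)
$f{\left(k,R \right)} = - 4 k$
$20 f{\left(m,w{\left(1 \right)} \right)} - 98 = 20 \left(\left(-4\right) 9\right) - 98 = 20 \left(-36\right) - 98 = -720 - 98 = -818$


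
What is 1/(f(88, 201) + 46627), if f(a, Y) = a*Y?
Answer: 1/64315 ≈ 1.5548e-5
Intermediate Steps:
f(a, Y) = Y*a
1/(f(88, 201) + 46627) = 1/(201*88 + 46627) = 1/(17688 + 46627) = 1/64315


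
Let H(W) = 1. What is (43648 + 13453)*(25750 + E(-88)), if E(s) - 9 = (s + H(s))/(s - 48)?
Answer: 200042561411/136 ≈ 1.4709e+9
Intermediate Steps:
E(s) = 9 + (1 + s)/(-48 + s) (E(s) = 9 + (s + 1)/(s - 48) = 9 + (1 + s)/(-48 + s))
(43648 + 13453)*(25750 + E(-88)) = (43648 + 13453)*(25750 + (-431 + 10*(-88))/(-48 - 88)) = 57101*(25750 + (-431 - 880)/(-136)) = 57101*(25750 - 1/136*(-1311)) = 57101*(25750 + 1311/136) = 57101*(3503311/136) = 200042561411/136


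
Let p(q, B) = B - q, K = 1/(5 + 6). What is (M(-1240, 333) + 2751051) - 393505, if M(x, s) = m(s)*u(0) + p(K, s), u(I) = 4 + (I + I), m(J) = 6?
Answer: 25936932/11 ≈ 2.3579e+6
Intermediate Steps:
K = 1/11 ≈ 0.090909
u(I) = 4 + 2*I
M(x, s) = 263/11 + s (M(x, s) = 6*(4 + 2*0) + (s - 1*1/11) = 6*(4 + 0) + (s - 1/11) = 6*4 + (-1/11 + s) = 24 + (-1/11 + s) = 263/11 + s)
(M(-1240, 333) + 2751051) - 393505 = ((263/11 + 333) + 2751051) - 393505 = (3926/11 + 2751051) - 393505 = 30265487/11 - 393505 = 25936932/11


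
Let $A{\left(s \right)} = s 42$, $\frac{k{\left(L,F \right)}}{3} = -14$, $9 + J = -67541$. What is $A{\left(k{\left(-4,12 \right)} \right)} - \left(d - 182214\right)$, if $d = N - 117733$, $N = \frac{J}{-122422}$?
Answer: $\frac{18252045838}{61211} \approx 2.9818 \cdot 10^{5}$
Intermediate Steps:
$J = -67550$ ($J = -9 - 67541 = -67550$)
$k{\left(L,F \right)} = -42$ ($k{\left(L,F \right)} = 3 \left(-14\right) = -42$)
$N = \frac{33775}{61211}$ ($N = - \frac{67550}{-122422} = \left(-67550\right) \left(- \frac{1}{122422}\right) = \frac{33775}{61211} \approx 0.55178$)
$d = - \frac{7206520888}{61211}$ ($d = \frac{33775}{61211} - 117733 = - \frac{7206520888}{61211} \approx -1.1773 \cdot 10^{5}$)
$A{\left(s \right)} = 42 s$
$A{\left(k{\left(-4,12 \right)} \right)} - \left(d - 182214\right) = 42 \left(-42\right) - \left(- \frac{7206520888}{61211} - 182214\right) = -1764 - \left(- \frac{7206520888}{61211} - 182214\right) = -1764 - - \frac{18360022042}{61211} = -1764 + \frac{18360022042}{61211} = \frac{18252045838}{61211}$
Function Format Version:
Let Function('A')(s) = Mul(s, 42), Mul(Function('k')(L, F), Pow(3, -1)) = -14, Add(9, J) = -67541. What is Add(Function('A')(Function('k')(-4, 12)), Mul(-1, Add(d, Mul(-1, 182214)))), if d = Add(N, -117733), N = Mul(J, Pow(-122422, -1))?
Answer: Rational(18252045838, 61211) ≈ 2.9818e+5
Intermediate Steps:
J = -67550 (J = Add(-9, -67541) = -67550)
Function('k')(L, F) = -42 (Function('k')(L, F) = Mul(3, -14) = -42)
N = Rational(33775, 61211) (N = Mul(-67550, Pow(-122422, -1)) = Mul(-67550, Rational(-1, 122422)) = Rational(33775, 61211) ≈ 0.55178)
d = Rational(-7206520888, 61211) (d = Add(Rational(33775, 61211), -117733) = Rational(-7206520888, 61211) ≈ -1.1773e+5)
Function('A')(s) = Mul(42, s)
Add(Function('A')(Function('k')(-4, 12)), Mul(-1, Add(d, Mul(-1, 182214)))) = Add(Mul(42, -42), Mul(-1, Add(Rational(-7206520888, 61211), Mul(-1, 182214)))) = Add(-1764, Mul(-1, Add(Rational(-7206520888, 61211), -182214))) = Add(-1764, Mul(-1, Rational(-18360022042, 61211))) = Add(-1764, Rational(18360022042, 61211)) = Rational(18252045838, 61211)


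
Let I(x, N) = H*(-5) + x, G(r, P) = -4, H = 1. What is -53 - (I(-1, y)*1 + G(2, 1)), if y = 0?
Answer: -43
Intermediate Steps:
I(x, N) = -5 + x (I(x, N) = 1*(-5) + x = -5 + x)
-53 - (I(-1, y)*1 + G(2, 1)) = -53 - ((-5 - 1)*1 - 4) = -53 - (-6*1 - 4) = -53 - (-6 - 4) = -53 - 1*(-10) = -53 + 10 = -43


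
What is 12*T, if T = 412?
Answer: 4944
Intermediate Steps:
12*T = 12*412 = 4944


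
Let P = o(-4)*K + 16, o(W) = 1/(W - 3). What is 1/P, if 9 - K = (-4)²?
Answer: 1/17 ≈ 0.058824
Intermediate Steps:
o(W) = 1/(-3 + W)
K = -7 (K = 9 - 1*(-4)² = 9 - 1*16 = 9 - 16 = -7)
P = 17 (P = -7/(-3 - 4) + 16 = -7/(-7) + 16 = -⅐*(-7) + 16 = 1 + 16 = 17)
1/P = 1/17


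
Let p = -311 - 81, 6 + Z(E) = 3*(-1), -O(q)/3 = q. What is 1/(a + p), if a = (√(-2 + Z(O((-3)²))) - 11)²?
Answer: I/(2*(-141*I + 11*√11)) ≈ -0.0033236 + 0.00085996*I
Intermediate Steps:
O(q) = -3*q
Z(E) = -9 (Z(E) = -6 + 3*(-1) = -6 - 3 = -9)
a = (-11 + I*√11)² (a = (√(-2 - 9) - 11)² = (√(-11) - 11)² = (I*√11 - 11)² = (-11 + I*√11)² ≈ 110.0 - 72.966*I)
p = -392
1/(a + p) = 1/((11 - I*√11)² - 392) = 1/(-392 + (11 - I*√11)²)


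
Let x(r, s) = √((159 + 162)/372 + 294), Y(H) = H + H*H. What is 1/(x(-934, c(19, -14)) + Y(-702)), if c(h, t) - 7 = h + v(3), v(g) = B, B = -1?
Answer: 61020648/30028382885533 - 2*√1133453/30028382885533 ≈ 2.0320e-6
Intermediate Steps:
v(g) = -1
Y(H) = H + H²
c(h, t) = 6 + h (c(h, t) = 7 + (h - 1) = 7 + (-1 + h) = 6 + h)
x(r, s) = √1133453/62 (x(r, s) = √(321*(1/372) + 294) = √(107/124 + 294) = √(36563/124) = √1133453/62)
1/(x(-934, c(19, -14)) + Y(-702)) = 1/(√1133453/62 - 702*(1 - 702)) = 1/(√1133453/62 - 702*(-701)) = 1/(√1133453/62 + 492102) = 1/(492102 + √1133453/62)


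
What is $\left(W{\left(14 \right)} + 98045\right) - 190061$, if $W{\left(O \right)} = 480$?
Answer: $-91536$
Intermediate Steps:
$\left(W{\left(14 \right)} + 98045\right) - 190061 = \left(480 + 98045\right) - 190061 = 98525 - 190061 = -91536$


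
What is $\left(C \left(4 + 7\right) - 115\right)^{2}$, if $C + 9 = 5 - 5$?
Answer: $45796$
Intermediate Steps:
$C = -9$ ($C = -9 + \left(5 - 5\right) = -9 + 0 = -9$)
$\left(C \left(4 + 7\right) - 115\right)^{2} = \left(- 9 \left(4 + 7\right) - 115\right)^{2} = \left(\left(-9\right) 11 - 115\right)^{2} = \left(-99 - 115\right)^{2} = \left(-214\right)^{2} = 45796$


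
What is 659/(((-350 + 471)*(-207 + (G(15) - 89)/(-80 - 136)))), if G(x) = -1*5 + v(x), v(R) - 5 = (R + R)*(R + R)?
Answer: -142344/5508283 ≈ -0.025842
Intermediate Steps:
v(R) = 5 + 4*R² (v(R) = 5 + (R + R)*(R + R) = 5 + (2*R)*(2*R) = 5 + 4*R²)
G(x) = 4*x² (G(x) = -1*5 + (5 + 4*x²) = -5 + (5 + 4*x²) = 4*x²)
659/(((-350 + 471)*(-207 + (G(15) - 89)/(-80 - 136)))) = 659/(((-350 + 471)*(-207 + (4*15² - 89)/(-80 - 136)))) = 659/((121*(-207 + (4*225 - 89)/(-216)))) = 659/((121*(-207 + (900 - 89)*(-1/216)))) = 659/((121*(-207 + 811*(-1/216)))) = 659/((121*(-207 - 811/216))) = 659/((121*(-45523/216))) = 659/(-5508283/216) = 659*(-216/5508283) = -142344/5508283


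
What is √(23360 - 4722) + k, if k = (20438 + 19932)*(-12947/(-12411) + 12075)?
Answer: 6050484915640/12411 + √18638 ≈ 4.8751e+8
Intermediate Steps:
k = 6050484915640/12411 (k = 40370*(-12947*(-1/12411) + 12075) = 40370*(12947/12411 + 12075) = 40370*(149875772/12411) = 6050484915640/12411 ≈ 4.8751e+8)
√(23360 - 4722) + k = √(23360 - 4722) + 6050484915640/12411 = √18638 + 6050484915640/12411 = 6050484915640/12411 + √18638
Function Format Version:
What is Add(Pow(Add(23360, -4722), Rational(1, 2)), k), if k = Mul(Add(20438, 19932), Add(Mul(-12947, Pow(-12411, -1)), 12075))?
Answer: Add(Rational(6050484915640, 12411), Pow(18638, Rational(1, 2))) ≈ 4.8751e+8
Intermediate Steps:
k = Rational(6050484915640, 12411) (k = Mul(40370, Add(Mul(-12947, Rational(-1, 12411)), 12075)) = Mul(40370, Add(Rational(12947, 12411), 12075)) = Mul(40370, Rational(149875772, 12411)) = Rational(6050484915640, 12411) ≈ 4.8751e+8)
Add(Pow(Add(23360, -4722), Rational(1, 2)), k) = Add(Pow(Add(23360, -4722), Rational(1, 2)), Rational(6050484915640, 12411)) = Add(Pow(18638, Rational(1, 2)), Rational(6050484915640, 12411)) = Add(Rational(6050484915640, 12411), Pow(18638, Rational(1, 2)))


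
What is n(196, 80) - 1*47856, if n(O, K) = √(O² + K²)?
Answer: -47856 + 4*√2801 ≈ -47644.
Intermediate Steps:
n(O, K) = √(K² + O²)
n(196, 80) - 1*47856 = √(80² + 196²) - 1*47856 = √(6400 + 38416) - 47856 = √44816 - 47856 = 4*√2801 - 47856 = -47856 + 4*√2801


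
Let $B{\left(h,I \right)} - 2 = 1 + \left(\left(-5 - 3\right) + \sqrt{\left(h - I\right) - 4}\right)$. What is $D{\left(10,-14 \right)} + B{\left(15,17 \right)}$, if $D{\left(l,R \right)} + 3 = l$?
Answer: $2 + i \sqrt{6} \approx 2.0 + 2.4495 i$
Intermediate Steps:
$D{\left(l,R \right)} = -3 + l$
$B{\left(h,I \right)} = -5 + \sqrt{-4 + h - I}$ ($B{\left(h,I \right)} = 2 + \left(1 + \left(\left(-5 - 3\right) + \sqrt{\left(h - I\right) - 4}\right)\right) = 2 + \left(1 + \left(-8 + \sqrt{-4 + h - I}\right)\right) = 2 + \left(-7 + \sqrt{-4 + h - I}\right) = -5 + \sqrt{-4 + h - I}$)
$D{\left(10,-14 \right)} + B{\left(15,17 \right)} = \left(-3 + 10\right) - \left(5 - \sqrt{-4 + 15 - 17}\right) = 7 - \left(5 - \sqrt{-4 + 15 - 17}\right) = 7 - \left(5 - \sqrt{-6}\right) = 7 - \left(5 - i \sqrt{6}\right) = 2 + i \sqrt{6}$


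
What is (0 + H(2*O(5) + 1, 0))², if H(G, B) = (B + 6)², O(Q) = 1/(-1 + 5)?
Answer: 1296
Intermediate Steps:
O(Q) = ¼ (O(Q) = 1/4 = ¼)
H(G, B) = (6 + B)²
(0 + H(2*O(5) + 1, 0))² = (0 + (6 + 0)²)² = (0 + 6²)² = (0 + 36)² = 36² = 1296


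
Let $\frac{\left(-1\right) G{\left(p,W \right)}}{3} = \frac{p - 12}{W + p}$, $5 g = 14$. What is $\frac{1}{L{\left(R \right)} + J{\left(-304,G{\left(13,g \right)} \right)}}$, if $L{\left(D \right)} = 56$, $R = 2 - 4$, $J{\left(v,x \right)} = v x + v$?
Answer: $- \frac{79}{15032} \approx -0.0052555$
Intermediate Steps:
$g = \frac{14}{5}$ ($g = \frac{1}{5} \cdot 14 = \frac{14}{5} \approx 2.8$)
$G{\left(p,W \right)} = - \frac{3 \left(-12 + p\right)}{W + p}$ ($G{\left(p,W \right)} = - 3 \frac{p - 12}{W + p} = - 3 \frac{-12 + p}{W + p} = - \frac{3 \left(-12 + p\right)}{W + p}$)
$J{\left(v,x \right)} = v + v x$
$R = -2$ ($R = 2 - 4 = -2$)
$\frac{1}{L{\left(R \right)} + J{\left(-304,G{\left(13,g \right)} \right)}} = \frac{1}{56 - 304 \left(1 + \frac{3 \left(12 - 13\right)}{\frac{14}{5} + 13}\right)} = \frac{1}{56 - 304 \left(1 + \frac{3 \left(12 - 13\right)}{\frac{79}{5}}\right)} = \frac{1}{56 - 304 \left(1 + 3 \cdot \frac{5}{79} \left(-1\right)\right)} = \frac{1}{56 - 304 \left(1 - \frac{15}{79}\right)} = \frac{1}{56 - \frac{19456}{79}} = \frac{1}{- \frac{15032}{79}} = - \frac{79}{15032}$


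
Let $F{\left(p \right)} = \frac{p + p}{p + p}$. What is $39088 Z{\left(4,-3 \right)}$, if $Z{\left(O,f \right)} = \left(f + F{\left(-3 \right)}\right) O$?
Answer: $-312704$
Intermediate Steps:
$F{\left(p \right)} = 1$ ($F{\left(p \right)} = \frac{2 p}{2 p} = 2 p \frac{1}{2 p} = 1$)
$Z{\left(O,f \right)} = O \left(1 + f\right)$ ($Z{\left(O,f \right)} = \left(f + 1\right) O = \left(1 + f\right) O = O \left(1 + f\right)$)
$39088 Z{\left(4,-3 \right)} = 39088 \cdot 4 \left(1 - 3\right) = 39088 \cdot 4 \left(-2\right) = 39088 \left(-8\right) = -312704$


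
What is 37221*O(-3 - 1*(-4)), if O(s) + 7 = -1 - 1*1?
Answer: -334989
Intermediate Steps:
O(s) = -9 (O(s) = -7 + (-1 - 1*1) = -7 + (-1 - 1) = -7 - 2 = -9)
37221*O(-3 - 1*(-4)) = 37221*(-9) = -334989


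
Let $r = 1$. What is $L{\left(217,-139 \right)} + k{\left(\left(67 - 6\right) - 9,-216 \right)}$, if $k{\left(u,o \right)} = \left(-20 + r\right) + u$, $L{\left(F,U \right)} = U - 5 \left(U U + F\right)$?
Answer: $-97796$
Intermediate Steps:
$L{\left(F,U \right)} = U - 5 F - 5 U^{2}$ ($L{\left(F,U \right)} = U - 5 \left(U^{2} + F\right) = U - 5 \left(F + U^{2}\right) = U - \left(5 F + 5 U^{2}\right) = U - 5 F - 5 U^{2}$)
$k{\left(u,o \right)} = -19 + u$ ($k{\left(u,o \right)} = \left(-20 + 1\right) + u = -19 + u$)
$L{\left(217,-139 \right)} + k{\left(\left(67 - 6\right) - 9,-216 \right)} = \left(-139 - 1085 - 5 \left(-139\right)^{2}\right) + \left(-19 + \left(\left(67 - 6\right) - 9\right)\right) = \left(-139 - 1085 - 96605\right) + \left(-19 + \left(61 - 9\right)\right) = \left(-139 - 1085 - 96605\right) + \left(-19 + 52\right) = -97829 + 33 = -97796$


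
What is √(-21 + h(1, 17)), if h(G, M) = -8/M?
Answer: I*√6205/17 ≈ 4.6336*I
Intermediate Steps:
√(-21 + h(1, 17)) = √(-21 - 8/17) = √(-365/17) = I*√6205/17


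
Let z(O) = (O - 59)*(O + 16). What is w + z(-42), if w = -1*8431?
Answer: -5805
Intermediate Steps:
z(O) = (-59 + O)*(16 + O)
w = -8431
w + z(-42) = -8431 + (-944 + (-42)² - 43*(-42)) = -8431 + (-944 + 1764 + 1806) = -8431 + 2626 = -5805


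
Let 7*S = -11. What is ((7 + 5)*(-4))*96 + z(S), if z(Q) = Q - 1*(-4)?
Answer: -32239/7 ≈ -4605.6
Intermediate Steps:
S = -11/7 (S = (⅐)*(-11) = -11/7 ≈ -1.5714)
z(Q) = 4 + Q (z(Q) = Q + 4 = 4 + Q)
((7 + 5)*(-4))*96 + z(S) = ((7 + 5)*(-4))*96 + (4 - 11/7) = (12*(-4))*96 + 17/7 = -48*96 + 17/7 = -4608 + 17/7 = -32239/7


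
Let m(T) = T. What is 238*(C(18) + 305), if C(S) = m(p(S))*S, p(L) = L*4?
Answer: 381038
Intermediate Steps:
p(L) = 4*L
C(S) = 4*S² (C(S) = (4*S)*S = 4*S²)
238*(C(18) + 305) = 238*(4*18² + 305) = 238*(4*324 + 305) = 238*(1296 + 305) = 238*1601 = 381038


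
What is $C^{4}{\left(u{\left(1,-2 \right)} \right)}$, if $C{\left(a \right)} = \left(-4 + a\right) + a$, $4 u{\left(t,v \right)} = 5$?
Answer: $\frac{81}{16} \approx 5.0625$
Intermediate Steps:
$u{\left(t,v \right)} = \frac{5}{4}$ ($u{\left(t,v \right)} = \frac{1}{4} \cdot 5 = \frac{5}{4}$)
$C{\left(a \right)} = -4 + 2 a$
$C^{4}{\left(u{\left(1,-2 \right)} \right)} = \left(-4 + 2 \cdot \frac{5}{4}\right)^{4} = \left(-4 + \frac{5}{2}\right)^{4} = \left(- \frac{3}{2}\right)^{4} = \frac{81}{16}$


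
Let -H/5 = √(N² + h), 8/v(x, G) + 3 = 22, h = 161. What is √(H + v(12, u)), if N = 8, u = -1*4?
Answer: I*√26923/19 ≈ 8.6359*I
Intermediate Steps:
u = -4
v(x, G) = 8/19 (v(x, G) = 8/(-3 + 22) = 8/19)
H = -75 (H = -5*√(8² + 161) = -5*√(64 + 161) = -5*√225 = -5*15 = -75)
√(H + v(12, u)) = √(-75 + 8/19) = √(-1417/19) = I*√26923/19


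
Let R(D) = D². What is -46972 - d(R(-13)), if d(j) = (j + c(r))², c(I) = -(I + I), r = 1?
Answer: -74861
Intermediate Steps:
c(I) = -2*I
d(j) = (-2 + j)² (d(j) = (j - 2*1)² = (j - 2)² = (-2 + j)²)
-46972 - d(R(-13)) = -46972 - (-2 + (-13)²)² = -46972 - (-2 + 169)² = -46972 - 1*167² = -46972 - 1*27889 = -46972 - 27889 = -74861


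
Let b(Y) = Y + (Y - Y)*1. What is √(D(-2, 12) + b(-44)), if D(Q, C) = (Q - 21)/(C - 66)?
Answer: I*√14118/18 ≈ 6.6011*I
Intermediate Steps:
D(Q, C) = (-21 + Q)/(-66 + C)
b(Y) = Y (b(Y) = Y + 0*1 = Y + 0 = Y)
√(D(-2, 12) + b(-44)) = √((-21 - 2)/(-66 + 12) - 44) = √(-23/(-54) - 44) = √(-1/54*(-23) - 44) = √(23/54 - 44) = √(-2353/54) = I*√14118/18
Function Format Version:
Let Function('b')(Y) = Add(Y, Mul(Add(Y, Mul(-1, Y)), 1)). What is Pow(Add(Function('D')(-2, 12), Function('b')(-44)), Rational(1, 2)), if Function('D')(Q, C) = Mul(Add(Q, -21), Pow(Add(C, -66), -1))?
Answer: Mul(Rational(1, 18), I, Pow(14118, Rational(1, 2))) ≈ Mul(6.6011, I)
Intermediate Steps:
Function('D')(Q, C) = Mul(Pow(Add(-66, C), -1), Add(-21, Q)) (Function('D')(Q, C) = Mul(Add(-21, Q), Pow(Add(-66, C), -1)) = Mul(Pow(Add(-66, C), -1), Add(-21, Q)))
Function('b')(Y) = Y (Function('b')(Y) = Add(Y, Mul(0, 1)) = Add(Y, 0) = Y)
Pow(Add(Function('D')(-2, 12), Function('b')(-44)), Rational(1, 2)) = Pow(Add(Mul(Pow(Add(-66, 12), -1), Add(-21, -2)), -44), Rational(1, 2)) = Pow(Add(Mul(Pow(-54, -1), -23), -44), Rational(1, 2)) = Pow(Add(Mul(Rational(-1, 54), -23), -44), Rational(1, 2)) = Pow(Add(Rational(23, 54), -44), Rational(1, 2)) = Pow(Rational(-2353, 54), Rational(1, 2)) = Mul(Rational(1, 18), I, Pow(14118, Rational(1, 2)))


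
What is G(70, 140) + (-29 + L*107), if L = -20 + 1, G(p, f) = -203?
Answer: -2265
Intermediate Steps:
L = -19
G(70, 140) + (-29 + L*107) = -203 + (-29 - 19*107) = -203 + (-29 - 2033) = -203 - 2062 = -2265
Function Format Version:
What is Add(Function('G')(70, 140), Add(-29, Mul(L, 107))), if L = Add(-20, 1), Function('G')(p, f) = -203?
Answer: -2265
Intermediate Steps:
L = -19
Add(Function('G')(70, 140), Add(-29, Mul(L, 107))) = Add(-203, Add(-29, Mul(-19, 107))) = Add(-203, Add(-29, -2033)) = Add(-203, -2062) = -2265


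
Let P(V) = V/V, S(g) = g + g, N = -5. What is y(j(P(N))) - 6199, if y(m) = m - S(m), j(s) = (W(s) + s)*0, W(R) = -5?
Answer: -6199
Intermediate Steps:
S(g) = 2*g
P(V) = 1
j(s) = 0 (j(s) = (-5 + s)*0 = 0)
y(m) = -m (y(m) = m - 2*m = -m)
y(j(P(N))) - 6199 = -1*0 - 6199 = 0 - 6199 = -6199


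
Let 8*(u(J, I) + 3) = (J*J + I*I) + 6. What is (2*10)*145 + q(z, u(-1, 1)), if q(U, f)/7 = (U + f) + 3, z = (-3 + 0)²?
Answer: 2970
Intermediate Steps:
u(J, I) = -9/4 + I²/8 + J²/8 (u(J, I) = -3 + ((J*J + I*I) + 6)/8 = -3 + ((J² + I²) + 6)/8 = -3 + ((I² + J²) + 6)/8 = -3 + (6 + I² + J²)/8 = -3 + (¾ + I²/8 + J²/8) = -9/4 + I²/8 + J²/8)
z = 9 (z = (-3)² = 9)
q(U, f) = 21 + 7*U + 7*f (q(U, f) = 7*((U + f) + 3) = 7*(3 + U + f) = 21 + 7*U + 7*f)
(2*10)*145 + q(z, u(-1, 1)) = (2*10)*145 + (21 + 7*9 + 7*(-9/4 + (⅛)*1² + (⅛)*(-1)²)) = 20*145 + (21 + 63 + 7*(-9/4 + (⅛)*1 + (⅛)*1)) = 2900 + (21 + 63 + 7*(-9/4 + ⅛ + ⅛)) = 2900 + (21 + 63 + 7*(-2)) = 2900 + (21 + 63 - 14) = 2900 + 70 = 2970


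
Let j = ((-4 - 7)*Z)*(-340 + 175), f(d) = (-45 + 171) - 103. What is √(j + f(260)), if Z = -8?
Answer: I*√14497 ≈ 120.4*I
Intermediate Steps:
f(d) = 23 (f(d) = 126 - 103 = 23)
j = -14520 (j = ((-4 - 7)*(-8))*(-340 + 175) = -11*(-8)*(-165) = 88*(-165) = -14520)
√(j + f(260)) = √(-14520 + 23) = √(-14497) = I*√14497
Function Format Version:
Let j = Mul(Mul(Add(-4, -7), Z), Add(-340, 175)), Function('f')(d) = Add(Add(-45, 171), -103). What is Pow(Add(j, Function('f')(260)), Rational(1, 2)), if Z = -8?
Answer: Mul(I, Pow(14497, Rational(1, 2))) ≈ Mul(120.40, I)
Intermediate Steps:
Function('f')(d) = 23 (Function('f')(d) = Add(126, -103) = 23)
j = -14520 (j = Mul(Mul(Add(-4, -7), -8), Add(-340, 175)) = Mul(Mul(-11, -8), -165) = Mul(88, -165) = -14520)
Pow(Add(j, Function('f')(260)), Rational(1, 2)) = Pow(Add(-14520, 23), Rational(1, 2)) = Pow(-14497, Rational(1, 2)) = Mul(I, Pow(14497, Rational(1, 2)))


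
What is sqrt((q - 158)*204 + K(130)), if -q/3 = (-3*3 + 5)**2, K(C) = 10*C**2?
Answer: 64*sqrt(31) ≈ 356.34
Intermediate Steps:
q = -48 (q = -3*(-3*3 + 5)**2 = -3*(-9 + 5)**2 = -3*(-4)**2 = -3*16 = -48)
sqrt((q - 158)*204 + K(130)) = sqrt((-48 - 158)*204 + 10*130**2) = sqrt(-206*204 + 10*16900) = sqrt(-42024 + 169000) = sqrt(126976) = 64*sqrt(31)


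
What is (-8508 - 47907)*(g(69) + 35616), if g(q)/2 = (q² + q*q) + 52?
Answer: -3089511060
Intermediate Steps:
g(q) = 104 + 4*q² (g(q) = 2*((q² + q*q) + 52) = 2*((q² + q²) + 52) = 2*(2*q² + 52) = 2*(52 + 2*q²) = 104 + 4*q²)
(-8508 - 47907)*(g(69) + 35616) = (-8508 - 47907)*((104 + 4*69²) + 35616) = -56415*((104 + 4*4761) + 35616) = -56415*((104 + 19044) + 35616) = -56415*(19148 + 35616) = -56415*54764 = -3089511060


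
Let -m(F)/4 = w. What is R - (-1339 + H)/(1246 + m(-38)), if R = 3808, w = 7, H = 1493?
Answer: 331285/87 ≈ 3807.9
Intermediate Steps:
m(F) = -28 (m(F) = -4*7 = -28)
R - (-1339 + H)/(1246 + m(-38)) = 3808 - (-1339 + 1493)/(1246 - 28) = 3808 - 154/1218 = 3808 - 1*11/87 = 3808 - 11/87 = 331285/87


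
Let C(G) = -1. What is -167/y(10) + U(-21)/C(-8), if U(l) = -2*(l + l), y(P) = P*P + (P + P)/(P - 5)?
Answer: -8903/104 ≈ -85.606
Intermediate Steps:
y(P) = P**2 + 2*P/(-5 + P) (y(P) = P**2 + (2*P)/(-5 + P) = P**2 + 2*P/(-5 + P))
U(l) = -4*l
-167/y(10) + U(-21)/C(-8) = -167*(-5 + 10)/(10*(2 + 10**2 - 5*10)) - 4*(-21)/(-1) = -167*1/(2*(2 + 100 - 50)) + 84*(-1) = -167/(10*(1/5)*52) - 84 = -167/104 - 84 = -8903/104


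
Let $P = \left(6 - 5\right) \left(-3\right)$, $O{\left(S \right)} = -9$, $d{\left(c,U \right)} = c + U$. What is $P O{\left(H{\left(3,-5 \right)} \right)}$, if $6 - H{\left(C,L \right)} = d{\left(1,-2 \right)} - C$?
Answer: $27$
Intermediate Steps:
$d{\left(c,U \right)} = U + c$
$H{\left(C,L \right)} = 7 + C$ ($H{\left(C,L \right)} = 6 - \left(\left(-2 + 1\right) - C\right) = 6 - \left(-1 - C\right) = 6 + \left(1 + C\right) = 7 + C$)
$P = -3$ ($P = 1 \left(-3\right) = -3$)
$P O{\left(H{\left(3,-5 \right)} \right)} = \left(-3\right) \left(-9\right) = 27$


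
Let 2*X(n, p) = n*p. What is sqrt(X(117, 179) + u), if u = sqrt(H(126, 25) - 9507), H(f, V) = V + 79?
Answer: sqrt(41886 + 4*I*sqrt(9403))/2 ≈ 102.33 + 0.4738*I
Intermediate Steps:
X(n, p) = n*p/2 (X(n, p) = (n*p)/2 = n*p/2)
H(f, V) = 79 + V
u = I*sqrt(9403) (u = sqrt((79 + 25) - 9507) = sqrt(104 - 9507) = sqrt(-9403) = I*sqrt(9403) ≈ 96.969*I)
sqrt(X(117, 179) + u) = sqrt((1/2)*117*179 + I*sqrt(9403)) = sqrt(20943/2 + I*sqrt(9403))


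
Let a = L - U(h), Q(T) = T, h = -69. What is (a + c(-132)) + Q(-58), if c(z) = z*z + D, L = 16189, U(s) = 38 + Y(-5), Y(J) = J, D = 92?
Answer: 33614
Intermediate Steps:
U(s) = 33 (U(s) = 38 - 5 = 33)
c(z) = 92 + z² (c(z) = z*z + 92 = z² + 92 = 92 + z²)
a = 16156 (a = 16189 - 1*33 = 16189 - 33 = 16156)
(a + c(-132)) + Q(-58) = (16156 + (92 + (-132)²)) - 58 = (16156 + (92 + 17424)) - 58 = (16156 + 17516) - 58 = 33672 - 58 = 33614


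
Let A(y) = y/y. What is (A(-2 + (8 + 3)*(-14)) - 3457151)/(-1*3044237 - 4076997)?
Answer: 1728575/3560617 ≈ 0.48547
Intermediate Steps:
A(y) = 1
(A(-2 + (8 + 3)*(-14)) - 3457151)/(-1*3044237 - 4076997) = (1 - 3457151)/(-1*3044237 - 4076997) = -3457150/(-3044237 - 4076997) = -3457150/(-7121234) = -3457150*(-1/7121234) = 1728575/3560617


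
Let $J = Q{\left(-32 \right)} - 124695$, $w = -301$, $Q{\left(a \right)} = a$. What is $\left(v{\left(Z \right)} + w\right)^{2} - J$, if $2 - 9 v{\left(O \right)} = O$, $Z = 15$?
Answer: $\frac{17512171}{81} \approx 2.162 \cdot 10^{5}$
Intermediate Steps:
$v{\left(O \right)} = \frac{2}{9} - \frac{O}{9}$
$J = -124727$ ($J = -32 - 124695 = -124727$)
$\left(v{\left(Z \right)} + w\right)^{2} - J = \left(\left(\frac{2}{9} - \frac{5}{3}\right) - 301\right)^{2} - -124727 = \left(\left(\frac{2}{9} - \frac{5}{3}\right) - 301\right)^{2} + 124727 = \left(- \frac{13}{9} - 301\right)^{2} + 124727 = \left(- \frac{2722}{9}\right)^{2} + 124727 = \frac{7409284}{81} + 124727 = \frac{17512171}{81}$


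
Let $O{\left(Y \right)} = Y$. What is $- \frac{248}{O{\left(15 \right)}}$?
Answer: $- \frac{248}{15} \approx -16.533$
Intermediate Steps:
$- \frac{248}{O{\left(15 \right)}} = - \frac{248}{15}$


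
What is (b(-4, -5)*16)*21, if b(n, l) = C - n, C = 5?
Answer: 3024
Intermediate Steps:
b(n, l) = 5 - n
(b(-4, -5)*16)*21 = ((5 - 1*(-4))*16)*21 = ((5 + 4)*16)*21 = (9*16)*21 = 144*21 = 3024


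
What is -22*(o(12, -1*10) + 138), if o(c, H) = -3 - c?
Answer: -2706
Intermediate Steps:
-22*(o(12, -1*10) + 138) = -22*((-3 - 1*12) + 138) = -22*((-3 - 12) + 138) = -22*(-15 + 138) = -22*123 = -2706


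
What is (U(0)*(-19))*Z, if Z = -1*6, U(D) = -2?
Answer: -228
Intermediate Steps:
Z = -6
(U(0)*(-19))*Z = -2*(-19)*(-6) = 38*(-6) = -228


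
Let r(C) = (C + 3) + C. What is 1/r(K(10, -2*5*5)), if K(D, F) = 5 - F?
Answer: 1/113 ≈ 0.0088496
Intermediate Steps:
r(C) = 3 + 2*C (r(C) = (3 + C) + C = 3 + 2*C)
1/r(K(10, -2*5*5)) = 1/(3 + 2*(5 - (-2*5)*5)) = 1/(3 + 2*(5 - (-10)*5)) = 1/(3 + 2*(5 - 1*(-50))) = 1/(3 + 2*(5 + 50)) = 1/(3 + 2*55) = 1/(3 + 110) = 1/113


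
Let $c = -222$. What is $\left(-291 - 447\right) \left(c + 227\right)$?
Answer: $-3690$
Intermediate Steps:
$\left(-291 - 447\right) \left(c + 227\right) = \left(-291 - 447\right) \left(-222 + 227\right) = \left(-738\right) 5 = -3690$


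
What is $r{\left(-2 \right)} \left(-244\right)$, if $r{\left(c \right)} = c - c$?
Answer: $0$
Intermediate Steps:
$r{\left(c \right)} = 0$
$r{\left(-2 \right)} \left(-244\right) = 0 \left(-244\right) = 0$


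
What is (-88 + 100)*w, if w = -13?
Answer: -156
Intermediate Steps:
(-88 + 100)*w = (-88 + 100)*(-13) = 12*(-13) = -156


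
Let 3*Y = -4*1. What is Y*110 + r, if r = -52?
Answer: -596/3 ≈ -198.67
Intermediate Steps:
Y = -4/3 (Y = (-4*1)/3 = (⅓)*(-4) = -4/3 ≈ -1.3333)
Y*110 + r = -4/3*110 - 52 = -440/3 - 52 = -596/3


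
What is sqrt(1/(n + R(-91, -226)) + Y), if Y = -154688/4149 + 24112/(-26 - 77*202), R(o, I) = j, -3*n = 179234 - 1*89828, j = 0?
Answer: I*sqrt(111194830952694186749290)/53512322190 ≈ 6.2314*I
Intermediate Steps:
n = -29802 (n = -(179234 - 1*89828)/3 = -(179234 - 89828)/3 = -1/3*89406 = -29802)
R(o, I) = 0
Y = -627519932/16160355 (Y = -154688*1/4149 + 24112/(-26 - 15554) = -154688/4149 + 24112/(-15580) = -154688/4149 + 24112*(-1/15580) = -154688/4149 - 6028/3895 = -627519932/16160355 ≈ -38.831)
sqrt(1/(n + R(-91, -226)) + Y) = sqrt(1/(-29802 + 0) - 627519932/16160355) = sqrt(1/(-29802) - 627519932/16160355) = sqrt(-1/29802 - 627519932/16160355) = sqrt(-6233788391273/160536966570) = I*sqrt(111194830952694186749290)/53512322190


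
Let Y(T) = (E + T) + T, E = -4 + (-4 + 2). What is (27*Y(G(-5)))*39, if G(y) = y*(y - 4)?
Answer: 88452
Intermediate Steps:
G(y) = y*(-4 + y)
E = -6 (E = -4 - 2 = -6)
Y(T) = -6 + 2*T (Y(T) = (-6 + T) + T = -6 + 2*T)
(27*Y(G(-5)))*39 = (27*(-6 + 2*(-5*(-4 - 5))))*39 = (27*(-6 + 2*(-5*(-9))))*39 = (27*(-6 + 2*45))*39 = (27*(-6 + 90))*39 = (27*84)*39 = 2268*39 = 88452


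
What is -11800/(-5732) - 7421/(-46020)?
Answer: 146393293/65946660 ≈ 2.2199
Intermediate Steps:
-11800/(-5732) - 7421/(-46020) = -11800*(-1/5732) - 7421*(-1/46020) = 2950/1433 + 7421/46020 = 146393293/65946660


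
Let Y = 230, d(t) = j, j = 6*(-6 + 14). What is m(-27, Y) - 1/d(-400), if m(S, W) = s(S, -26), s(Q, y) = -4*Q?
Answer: 5183/48 ≈ 107.98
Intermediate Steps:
j = 48 (j = 6*8 = 48)
d(t) = 48
m(S, W) = -4*S
m(-27, Y) - 1/d(-400) = -4*(-27) - 1/48 = 108 - 1*1/48 = 108 - 1/48 = 5183/48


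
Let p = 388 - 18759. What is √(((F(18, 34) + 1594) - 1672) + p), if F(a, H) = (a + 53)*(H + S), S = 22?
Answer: I*√14473 ≈ 120.3*I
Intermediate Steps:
F(a, H) = (22 + H)*(53 + a) (F(a, H) = (a + 53)*(H + 22) = (53 + a)*(22 + H) = (22 + H)*(53 + a))
p = -18371
√(((F(18, 34) + 1594) - 1672) + p) = √((((1166 + 22*18 + 53*34 + 34*18) + 1594) - 1672) - 18371) = √((((1166 + 396 + 1802 + 612) + 1594) - 1672) - 18371) = √(((3976 + 1594) - 1672) - 18371) = √((5570 - 1672) - 18371) = √(3898 - 18371) = √(-14473) = I*√14473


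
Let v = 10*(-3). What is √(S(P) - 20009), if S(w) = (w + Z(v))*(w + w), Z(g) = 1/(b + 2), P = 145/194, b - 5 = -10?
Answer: I*√6777318846/582 ≈ 141.45*I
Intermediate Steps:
v = -30
b = -5 (b = 5 - 10 = -5)
P = 145/194 (P = 145*(1/194) = 145/194 ≈ 0.74742)
Z(g) = -⅓ (Z(g) = 1/(-5 + 2) = 1/(-3) = -⅓)
S(w) = 2*w*(-⅓ + w) (S(w) = (w - ⅓)*(w + w) = (-⅓ + w)*(2*w) = 2*w*(-⅓ + w))
√(S(P) - 20009) = √((⅔)*(145/194)*(-1 + 3*(145/194)) - 20009) = √((⅔)*(145/194)*(-1 + 435/194) - 20009) = √((⅔)*(145/194)*(241/194) - 20009) = √(34945/56454 - 20009) = √(-1129553141/56454) = I*√6777318846/582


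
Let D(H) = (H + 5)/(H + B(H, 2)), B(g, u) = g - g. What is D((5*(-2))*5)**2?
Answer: 81/100 ≈ 0.81000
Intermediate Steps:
B(g, u) = 0
D(H) = (5 + H)/H (D(H) = (H + 5)/(H + 0) = (5 + H)/H)
D((5*(-2))*5)**2 = ((5 + (5*(-2))*5)/(((5*(-2))*5)))**2 = ((5 - 10*5)/((-10*5)))**2 = ((5 - 50)/(-50))**2 = (-1/50*(-45))**2 = (9/10)**2 = 81/100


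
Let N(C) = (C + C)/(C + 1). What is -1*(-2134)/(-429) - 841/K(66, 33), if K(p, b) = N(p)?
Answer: -741047/1716 ≈ -431.85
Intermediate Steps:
N(C) = 2*C/(1 + C) (N(C) = (2*C)/(1 + C) = 2*C/(1 + C))
K(p, b) = 2*p/(1 + p)
-1*(-2134)/(-429) - 841/K(66, 33) = -1*(-2134)/(-429) - 841/(2*66/(1 + 66)) = 2134*(-1/429) - 841/(2*66/67) = -194/39 - 841/(2*66*(1/67)) = -194/39 - 841/132/67 = -194/39 - 841*67/132 = -194/39 - 56347/132 = -741047/1716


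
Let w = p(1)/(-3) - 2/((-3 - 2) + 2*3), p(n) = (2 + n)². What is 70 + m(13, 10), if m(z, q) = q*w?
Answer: 20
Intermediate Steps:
w = -5 (w = (2 + 1)²/(-3) - 2/((-3 - 2) + 2*3) = 3²*(-⅓) - 2/(-5 + 6) = 9*(-⅓) - 2/1 = -3 - 2*1 = -3 - 2 = -5)
m(z, q) = -5*q (m(z, q) = q*(-5) = -5*q)
70 + m(13, 10) = 70 - 5*10 = 70 - 50 = 20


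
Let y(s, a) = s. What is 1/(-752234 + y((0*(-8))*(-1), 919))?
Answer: -1/752234 ≈ -1.3294e-6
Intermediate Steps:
1/(-752234 + y((0*(-8))*(-1), 919)) = 1/(-752234 + (0*(-8))*(-1)) = 1/(-752234 + 0*(-1)) = 1/(-752234 + 0) = 1/(-752234) = -1/752234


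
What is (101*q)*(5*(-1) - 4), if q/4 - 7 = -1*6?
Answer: -3636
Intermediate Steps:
q = 4 (q = 28 + 4*(-1*6) = 28 + 4*(-6) = 28 - 24 = 4)
(101*q)*(5*(-1) - 4) = (101*4)*(5*(-1) - 4) = 404*(-5 - 4) = 404*(-9) = -3636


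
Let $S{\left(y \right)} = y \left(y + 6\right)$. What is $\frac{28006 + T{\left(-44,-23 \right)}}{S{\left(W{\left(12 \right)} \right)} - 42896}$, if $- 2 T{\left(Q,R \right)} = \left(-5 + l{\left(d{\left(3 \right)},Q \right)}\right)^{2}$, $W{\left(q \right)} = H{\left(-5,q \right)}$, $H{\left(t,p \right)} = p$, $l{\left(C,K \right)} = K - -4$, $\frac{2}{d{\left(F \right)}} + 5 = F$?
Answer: $- \frac{53987}{85360} \approx -0.63246$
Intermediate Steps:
$d{\left(F \right)} = \frac{2}{-5 + F}$
$l{\left(C,K \right)} = 4 + K$ ($l{\left(C,K \right)} = K + 4 = 4 + K$)
$W{\left(q \right)} = q$
$S{\left(y \right)} = y \left(6 + y\right)$
$T{\left(Q,R \right)} = - \frac{\left(-1 + Q\right)^{2}}{2}$ ($T{\left(Q,R \right)} = - \frac{\left(-5 + \left(4 + Q\right)\right)^{2}}{2} = - \frac{\left(-1 + Q\right)^{2}}{2}$)
$\frac{28006 + T{\left(-44,-23 \right)}}{S{\left(W{\left(12 \right)} \right)} - 42896} = \frac{28006 - \frac{\left(-1 - 44\right)^{2}}{2}}{12 \left(6 + 12\right) - 42896} = \frac{28006 - \frac{\left(-45\right)^{2}}{2}}{12 \cdot 18 - 42896} = \frac{28006 - \frac{2025}{2}}{216 - 42896} = \frac{28006 - \frac{2025}{2}}{-42680} = \frac{53987}{2} \left(- \frac{1}{42680}\right) = - \frac{53987}{85360}$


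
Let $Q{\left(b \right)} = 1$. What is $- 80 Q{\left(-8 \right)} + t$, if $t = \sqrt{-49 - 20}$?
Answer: $-80 + i \sqrt{69} \approx -80.0 + 8.3066 i$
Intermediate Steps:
$t = i \sqrt{69}$ ($t = \sqrt{-49 - 20} = \sqrt{-69} = i \sqrt{69} \approx 8.3066 i$)
$- 80 Q{\left(-8 \right)} + t = \left(-80\right) 1 + i \sqrt{69} = -80 + i \sqrt{69}$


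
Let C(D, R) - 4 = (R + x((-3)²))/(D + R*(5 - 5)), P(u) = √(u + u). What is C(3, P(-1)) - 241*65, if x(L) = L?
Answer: -15658 + I*√2/3 ≈ -15658.0 + 0.4714*I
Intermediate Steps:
P(u) = √2*√u (P(u) = √(2*u) = √2*√u)
C(D, R) = 4 + (9 + R)/D (C(D, R) = 4 + (R + (-3)²)/(D + R*(5 - 5)) = 4 + (R + 9)/(D + R*0) = 4 + (9 + R)/(D + 0) = 4 + (9 + R)/D)
C(3, P(-1)) - 241*65 = (9 + √2*√(-1) + 4*3)/3 - 241*65 = (9 + √2*I + 12)/3 - 15665 = (9 + I*√2 + 12)/3 - 15665 = (21 + I*√2)/3 - 15665 = (7 + I*√2/3) - 15665 = -15658 + I*√2/3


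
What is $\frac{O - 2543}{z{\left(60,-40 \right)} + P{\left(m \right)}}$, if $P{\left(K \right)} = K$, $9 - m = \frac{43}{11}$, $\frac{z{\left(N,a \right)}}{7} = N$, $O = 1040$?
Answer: $- \frac{99}{28} \approx -3.5357$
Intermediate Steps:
$z{\left(N,a \right)} = 7 N$
$m = \frac{56}{11}$ ($m = 9 - \frac{43}{11} = \frac{56}{11} \approx 5.0909$)
$\frac{O - 2543}{z{\left(60,-40 \right)} + P{\left(m \right)}} = \frac{1040 - 2543}{7 \cdot 60 + \frac{56}{11}} = - \frac{1503}{420 + \frac{56}{11}} = - \frac{1503}{\frac{4676}{11}} = \left(-1503\right) \frac{11}{4676} = - \frac{99}{28}$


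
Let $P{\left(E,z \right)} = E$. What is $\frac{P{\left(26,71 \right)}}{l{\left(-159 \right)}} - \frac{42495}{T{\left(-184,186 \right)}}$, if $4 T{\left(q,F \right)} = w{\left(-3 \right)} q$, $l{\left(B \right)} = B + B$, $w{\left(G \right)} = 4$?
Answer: $\frac{6754313}{29256} \approx 230.87$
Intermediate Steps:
$l{\left(B \right)} = 2 B$
$T{\left(q,F \right)} = q$ ($T{\left(q,F \right)} = \frac{4 q}{4} = q$)
$\frac{P{\left(26,71 \right)}}{l{\left(-159 \right)}} - \frac{42495}{T{\left(-184,186 \right)}} = \frac{26}{2 \left(-159\right)} - \frac{42495}{-184} = \frac{26}{-318} - - \frac{42495}{184} = 26 \left(- \frac{1}{318}\right) + \frac{42495}{184} = - \frac{13}{159} + \frac{42495}{184} = \frac{6754313}{29256}$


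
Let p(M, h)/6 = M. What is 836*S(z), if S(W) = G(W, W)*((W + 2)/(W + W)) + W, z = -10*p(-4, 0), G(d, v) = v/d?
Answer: 12063689/60 ≈ 2.0106e+5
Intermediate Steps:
p(M, h) = 6*M
G(d, v) = v/d
z = 240 (z = -60*(-4) = -10*(-24) = 240)
S(W) = W + (2 + W)/(2*W) (S(W) = (W/W)*((W + 2)/(W + W)) + W = 1*((2 + W)/((2*W))) + W = 1*((2 + W)*(1/(2*W))) + W = 1*((2 + W)/(2*W)) + W = (2 + W)/(2*W) + W = W + (2 + W)/(2*W))
836*S(z) = 836*(1/2 + 240 + 1/240) = 836*(57721/240) = 12063689/60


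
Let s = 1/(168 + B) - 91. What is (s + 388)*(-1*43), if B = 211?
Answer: -4840252/379 ≈ -12771.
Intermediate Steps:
s = -34488/379 (s = 1/(168 + 211) - 91 = 1/379 - 91 = -34488/379 ≈ -90.997)
(s + 388)*(-1*43) = (-34488/379 + 388)*(-1*43) = (112564/379)*(-43) = -4840252/379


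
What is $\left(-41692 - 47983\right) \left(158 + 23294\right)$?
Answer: $-2103058100$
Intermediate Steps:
$\left(-41692 - 47983\right) \left(158 + 23294\right) = \left(-89675\right) 23452 = -2103058100$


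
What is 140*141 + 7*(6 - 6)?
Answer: 19740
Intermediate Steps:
140*141 + 7*(6 - 6) = 19740 + 7*0 = 19740 + 0 = 19740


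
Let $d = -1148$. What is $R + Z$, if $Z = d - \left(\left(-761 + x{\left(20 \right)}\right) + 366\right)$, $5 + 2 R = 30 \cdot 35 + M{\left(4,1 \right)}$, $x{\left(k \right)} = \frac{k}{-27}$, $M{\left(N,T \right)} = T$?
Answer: $- \frac{6190}{27} \approx -229.26$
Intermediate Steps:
$x{\left(k \right)} = - \frac{k}{27}$ ($x{\left(k \right)} = k \left(- \frac{1}{27}\right) = - \frac{k}{27}$)
$R = 523$ ($R = - \frac{5}{2} + \frac{30 \cdot 35 + 1}{2} = - \frac{5}{2} + \frac{1050 + 1}{2} = - \frac{5}{2} + \frac{1}{2} \cdot 1051 = - \frac{5}{2} + \frac{1051}{2} = 523$)
$Z = - \frac{20311}{27}$ ($Z = -1148 - \left(\left(-761 - \frac{20}{27}\right) + 366\right) = -1148 - \left(- \frac{20567}{27} + 366\right) = -1148 - - \frac{10685}{27} = -1148 + \frac{10685}{27} = - \frac{20311}{27} \approx -752.26$)
$R + Z = 523 - \frac{20311}{27} = - \frac{6190}{27}$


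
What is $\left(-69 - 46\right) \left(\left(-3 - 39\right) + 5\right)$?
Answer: $4255$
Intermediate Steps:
$\left(-69 - 46\right) \left(\left(-3 - 39\right) + 5\right) = - 115 \left(-42 + 5\right) = \left(-115\right) \left(-37\right) = 4255$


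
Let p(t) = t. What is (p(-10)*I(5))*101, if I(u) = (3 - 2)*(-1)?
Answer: 1010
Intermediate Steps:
I(u) = -1 (I(u) = 1*(-1) = -1)
(p(-10)*I(5))*101 = -10*(-1)*101 = 10*101 = 1010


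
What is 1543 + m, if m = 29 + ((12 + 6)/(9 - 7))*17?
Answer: 1725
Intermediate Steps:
m = 182 (m = 29 + (18/2)*17 = 29 + (18*(½))*17 = 29 + 9*17 = 29 + 153 = 182)
1543 + m = 1543 + 182 = 1725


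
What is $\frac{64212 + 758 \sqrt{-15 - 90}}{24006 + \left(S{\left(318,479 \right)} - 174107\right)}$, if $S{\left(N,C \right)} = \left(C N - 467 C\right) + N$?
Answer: $- \frac{10702}{36859} - \frac{379 i \sqrt{105}}{110577} \approx -0.29035 - 0.035121 i$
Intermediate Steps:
$S{\left(N,C \right)} = N - 467 C + C N$ ($S{\left(N,C \right)} = \left(- 467 C + C N\right) + N = N - 467 C + C N$)
$\frac{64212 + 758 \sqrt{-15 - 90}}{24006 + \left(S{\left(318,479 \right)} - 174107\right)} = \frac{64212 + 758 \sqrt{-15 - 90}}{24006 + \left(\left(318 - 223693 + 479 \cdot 318\right) - 174107\right)} = \frac{64212 + 758 \sqrt{-15 - 90}}{24006 + \left(\left(318 - 223693 + 152322\right) - 174107\right)} = \frac{64212 + 758 \sqrt{-15 - 90}}{24006 - 245160} = \frac{64212 + 758 \sqrt{-105}}{24006 - 245160} = \frac{64212 + 758 i \sqrt{105}}{-221154} = \left(64212 + 758 i \sqrt{105}\right) \left(- \frac{1}{221154}\right) = - \frac{10702}{36859} - \frac{379 i \sqrt{105}}{110577}$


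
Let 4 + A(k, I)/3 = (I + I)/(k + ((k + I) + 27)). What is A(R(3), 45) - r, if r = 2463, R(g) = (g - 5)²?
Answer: -19773/8 ≈ -2471.6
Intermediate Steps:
R(g) = (-5 + g)²
A(k, I) = -12 + 6*I/(27 + I + 2*k) (A(k, I) = -12 + 3*((I + I)/(k + ((k + I) + 27))) = -12 + 3*((2*I)/(k + ((I + k) + 27))) = -12 + 3*((2*I)/(k + (27 + I + k))) = -12 + 3*((2*I)/(27 + I + 2*k)) = -12 + 3*(2*I/(27 + I + 2*k)) = -12 + 6*I/(27 + I + 2*k))
A(R(3), 45) - r = 6*(-54 - 1*45 - 4*(-5 + 3)²)/(27 + 45 + 2*(-5 + 3)²) - 1*2463 = 6*(-54 - 45 - 4*(-2)²)/(27 + 45 + 2*(-2)²) - 2463 = 6*(-54 - 45 - 4*4)/(27 + 45 + 2*4) - 2463 = 6*(-54 - 45 - 16)/(27 + 45 + 8) - 2463 = 6*(-115)/80 - 2463 = 6*(1/80)*(-115) - 2463 = -69/8 - 2463 = -19773/8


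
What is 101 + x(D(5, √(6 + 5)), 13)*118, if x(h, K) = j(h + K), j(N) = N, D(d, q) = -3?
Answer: 1281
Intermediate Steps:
x(h, K) = K + h (x(h, K) = h + K = K + h)
101 + x(D(5, √(6 + 5)), 13)*118 = 101 + (13 - 3)*118 = 101 + 10*118 = 101 + 1180 = 1281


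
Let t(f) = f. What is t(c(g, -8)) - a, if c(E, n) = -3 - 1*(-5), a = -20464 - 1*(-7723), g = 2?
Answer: 12743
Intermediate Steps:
a = -12741 (a = -20464 + 7723 = -12741)
c(E, n) = 2 (c(E, n) = -3 + 5 = 2)
t(c(g, -8)) - a = 2 - 1*(-12741) = 2 + 12741 = 12743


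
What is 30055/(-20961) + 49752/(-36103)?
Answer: -2127927337/756754983 ≈ -2.8119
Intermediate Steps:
30055/(-20961) + 49752/(-36103) = 30055*(-1/20961) + 49752*(-1/36103) = -30055/20961 - 49752/36103 = -2127927337/756754983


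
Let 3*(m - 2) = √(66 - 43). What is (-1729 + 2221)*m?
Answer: 984 + 164*√23 ≈ 1770.5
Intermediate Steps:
m = 2 + √23/3 (m = 2 + √(66 - 43)/3 = 2 + √23/3 ≈ 3.5986)
(-1729 + 2221)*m = (-1729 + 2221)*(2 + √23/3) = 492*(2 + √23/3) = 984 + 164*√23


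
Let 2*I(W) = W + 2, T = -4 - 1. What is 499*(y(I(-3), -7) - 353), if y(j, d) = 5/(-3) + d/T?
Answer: -2644201/15 ≈ -1.7628e+5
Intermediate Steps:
T = -5
I(W) = 1 + W/2 (I(W) = (W + 2)/2 = (2 + W)/2 = 1 + W/2)
y(j, d) = -5/3 - d/5 (y(j, d) = 5/(-3) + d/(-5) = 5*(-⅓) + d*(-⅕) = -5/3 - d/5)
499*(y(I(-3), -7) - 353) = 499*((-5/3 - ⅕*(-7)) - 353) = 499*((-5/3 + 7/5) - 353) = 499*(-4/15 - 353) = 499*(-5299/15) = -2644201/15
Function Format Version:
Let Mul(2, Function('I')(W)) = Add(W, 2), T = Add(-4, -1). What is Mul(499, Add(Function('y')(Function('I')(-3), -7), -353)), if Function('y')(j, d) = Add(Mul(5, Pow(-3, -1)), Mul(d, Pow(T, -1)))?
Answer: Rational(-2644201, 15) ≈ -1.7628e+5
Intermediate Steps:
T = -5
Function('I')(W) = Add(1, Mul(Rational(1, 2), W)) (Function('I')(W) = Mul(Rational(1, 2), Add(W, 2)) = Mul(Rational(1, 2), Add(2, W)) = Add(1, Mul(Rational(1, 2), W)))
Function('y')(j, d) = Add(Rational(-5, 3), Mul(Rational(-1, 5), d)) (Function('y')(j, d) = Add(Mul(5, Pow(-3, -1)), Mul(d, Pow(-5, -1))) = Add(Mul(5, Rational(-1, 3)), Mul(d, Rational(-1, 5))) = Add(Rational(-5, 3), Mul(Rational(-1, 5), d)))
Mul(499, Add(Function('y')(Function('I')(-3), -7), -353)) = Mul(499, Add(Add(Rational(-5, 3), Mul(Rational(-1, 5), -7)), -353)) = Mul(499, Add(Add(Rational(-5, 3), Rational(7, 5)), -353)) = Mul(499, Add(Rational(-4, 15), -353)) = Mul(499, Rational(-5299, 15)) = Rational(-2644201, 15)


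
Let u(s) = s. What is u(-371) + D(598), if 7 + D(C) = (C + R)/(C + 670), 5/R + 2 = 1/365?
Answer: -348978499/924372 ≈ -377.53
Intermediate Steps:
R = -1825/729 (R = 5/(-2 + 1/365) = 5/(-729/365) = 5*(-365/729) = -1825/729 ≈ -2.5034)
D(C) = -7 + (-1825/729 + C)/(670 + C) (D(C) = -7 + (C - 1825/729)/(C + 670) = -7 + (-1825/729 + C)/(670 + C))
u(-371) + D(598) = -371 + (-3420835 - 4374*598)/(729*(670 + 598)) = -371 + (1/729)*(-3420835 - 2615652)/1268 = -371 + (1/729)*(1/1268)*(-6036487) = -371 - 6036487/924372 = -348978499/924372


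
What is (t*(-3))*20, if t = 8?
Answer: -480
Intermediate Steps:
(t*(-3))*20 = (8*(-3))*20 = -24*20 = -480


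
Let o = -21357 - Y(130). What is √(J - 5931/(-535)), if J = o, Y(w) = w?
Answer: I*√6146943490/535 ≈ 146.55*I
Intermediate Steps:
o = -21487 (o = -21357 - 1*130 = -21357 - 130 = -21487)
J = -21487
√(J - 5931/(-535)) = √(-21487 - 5931/(-535)) = √(-21487 - 5931*(-1)/535) = √(-21487 - 9*(-659/535)) = √(-21487 + 5931/535) = √(-11489614/535) = I*√6146943490/535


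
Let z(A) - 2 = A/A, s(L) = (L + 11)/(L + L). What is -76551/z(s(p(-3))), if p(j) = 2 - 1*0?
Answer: -25517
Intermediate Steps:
p(j) = 2 (p(j) = 2 + 0 = 2)
s(L) = (11 + L)/(2*L) (s(L) = (11 + L)/((2*L)) = (11 + L)*(1/(2*L)) = (11 + L)/(2*L))
z(A) = 3 (z(A) = 2 + A/A = 2 + 1 = 3)
-76551/z(s(p(-3))) = -76551/3 = -76551*⅓ = -25517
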